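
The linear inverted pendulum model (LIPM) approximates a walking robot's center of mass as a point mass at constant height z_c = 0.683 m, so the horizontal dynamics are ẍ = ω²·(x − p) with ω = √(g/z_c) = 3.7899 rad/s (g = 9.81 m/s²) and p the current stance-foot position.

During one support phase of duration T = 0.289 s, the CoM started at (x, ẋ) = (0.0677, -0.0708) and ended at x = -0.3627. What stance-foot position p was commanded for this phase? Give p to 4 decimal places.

p = 0.6802

ωT = 3.7899·0.289 = 1.095281; cosh(ωT) = 1.662234, sinh(ωT) = 1.327789
x(T) = p + (x₀−p)·cosh(ωT) + (ẋ₀/ω)·sinh(ωT) ⇒ p·(1 − cosh) = x(T) − x₀·cosh − (ẋ₀/ω)·sinh
numerator   = -0.3627 − (0.0677)·1.662234 − (-0.0708/3.7899)·1.327789 = -0.450429
denominator = 1 − 1.662234 = -0.662234
p = -0.450429 / -0.662234 = 0.6802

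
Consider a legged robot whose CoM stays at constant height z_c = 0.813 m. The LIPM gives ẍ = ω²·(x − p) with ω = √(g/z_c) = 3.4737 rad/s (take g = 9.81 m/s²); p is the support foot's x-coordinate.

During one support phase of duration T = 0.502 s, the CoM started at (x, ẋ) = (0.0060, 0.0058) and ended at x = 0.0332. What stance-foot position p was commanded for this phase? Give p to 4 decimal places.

p = -0.0056

ωT = 3.4737·0.502 = 1.743797; cosh(ωT) = 2.946937, sinh(ωT) = 2.772082
x(T) = p + (x₀−p)·cosh(ωT) + (ẋ₀/ω)·sinh(ωT) ⇒ p·(1 − cosh) = x(T) − x₀·cosh − (ẋ₀/ω)·sinh
numerator   = 0.0332 − (0.0060)·2.946937 − (0.0058/3.4737)·2.772082 = 0.010890
denominator = 1 − 2.946937 = -1.946937
p = 0.010890 / -1.946937 = -0.0056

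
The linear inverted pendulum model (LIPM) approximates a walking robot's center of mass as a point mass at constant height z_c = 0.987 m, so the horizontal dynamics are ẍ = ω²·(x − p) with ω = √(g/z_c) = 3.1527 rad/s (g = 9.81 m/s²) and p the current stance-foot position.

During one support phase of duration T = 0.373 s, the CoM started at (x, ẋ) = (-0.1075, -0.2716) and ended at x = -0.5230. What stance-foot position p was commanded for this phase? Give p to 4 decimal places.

ωT = 3.1527·0.373 = 1.175957; cosh(ωT) = 1.774884, sinh(ωT) = 1.466360
x(T) = p + (x₀−p)·cosh(ωT) + (ẋ₀/ω)·sinh(ωT) ⇒ p·(1 − cosh) = x(T) − x₀·cosh − (ẋ₀/ω)·sinh
numerator   = -0.5230 − (-0.1075)·1.774884 − (-0.2716/3.1527)·1.466360 = -0.205875
denominator = 1 − 1.774884 = -0.774884
p = -0.205875 / -0.774884 = 0.2657

p = 0.2657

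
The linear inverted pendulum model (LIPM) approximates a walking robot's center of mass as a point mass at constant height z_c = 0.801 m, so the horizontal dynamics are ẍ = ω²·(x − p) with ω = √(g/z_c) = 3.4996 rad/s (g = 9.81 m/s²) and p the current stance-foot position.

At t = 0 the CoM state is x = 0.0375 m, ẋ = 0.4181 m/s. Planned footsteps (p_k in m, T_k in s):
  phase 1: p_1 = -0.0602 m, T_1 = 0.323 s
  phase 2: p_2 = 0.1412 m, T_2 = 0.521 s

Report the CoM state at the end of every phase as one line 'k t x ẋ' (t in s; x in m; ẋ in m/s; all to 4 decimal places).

phase 1: p=-0.0602, T=0.323, ωT=1.130371, cosh=1.709859, sinh=1.386946; start (x,ẋ)=(0.037500, 0.418100) → end (x,ẋ)=(0.272553, 1.189104)
phase 2: p=0.1412, T=0.521, ωT=1.823292, cosh=3.176850, sinh=3.015357; start (x,ẋ)=(0.272553, 1.189104) → end (x,ẋ)=(1.583054, 5.163710)

1 0.3230 0.2726 1.1891
2 0.8440 1.5831 5.1637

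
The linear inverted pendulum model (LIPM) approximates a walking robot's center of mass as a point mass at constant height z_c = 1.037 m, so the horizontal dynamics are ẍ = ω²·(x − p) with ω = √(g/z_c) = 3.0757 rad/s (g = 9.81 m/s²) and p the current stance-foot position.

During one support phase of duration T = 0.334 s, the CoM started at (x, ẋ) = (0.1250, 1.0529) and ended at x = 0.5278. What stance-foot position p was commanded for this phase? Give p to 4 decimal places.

ωT = 3.0757·0.334 = 1.027284; cosh(ωT) = 1.575723, sinh(ωT) = 1.217745
x(T) = p + (x₀−p)·cosh(ωT) + (ẋ₀/ω)·sinh(ωT) ⇒ p·(1 − cosh) = x(T) − x₀·cosh − (ẋ₀/ω)·sinh
numerator   = 0.5278 − (0.1250)·1.575723 − (1.0529/3.0757)·1.217745 = -0.086034
denominator = 1 − 1.575723 = -0.575723
p = -0.086034 / -0.575723 = 0.1494

p = 0.1494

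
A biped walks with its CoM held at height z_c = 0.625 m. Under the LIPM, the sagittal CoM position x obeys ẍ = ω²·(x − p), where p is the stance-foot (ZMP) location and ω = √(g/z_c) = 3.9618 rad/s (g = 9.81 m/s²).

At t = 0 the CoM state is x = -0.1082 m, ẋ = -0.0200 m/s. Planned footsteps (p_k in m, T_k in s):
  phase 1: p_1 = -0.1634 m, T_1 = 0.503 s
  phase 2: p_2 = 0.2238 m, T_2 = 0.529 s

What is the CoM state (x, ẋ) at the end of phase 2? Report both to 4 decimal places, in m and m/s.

phase 1: p=-0.1634, T=0.503, ωT=1.992785, cosh=3.736127, sinh=3.599812; start (x,ẋ)=(-0.108200, -0.020000) → end (x,ẋ)=(0.024662, 0.712525)
phase 2: p=0.2238, T=0.529, ωT=2.095792, cosh=4.127427, sinh=4.004454; start (x,ẋ)=(0.024662, 0.712525) → end (x,ẋ)=(0.122067, -0.218404)

x = 0.1221, ẋ = -0.2184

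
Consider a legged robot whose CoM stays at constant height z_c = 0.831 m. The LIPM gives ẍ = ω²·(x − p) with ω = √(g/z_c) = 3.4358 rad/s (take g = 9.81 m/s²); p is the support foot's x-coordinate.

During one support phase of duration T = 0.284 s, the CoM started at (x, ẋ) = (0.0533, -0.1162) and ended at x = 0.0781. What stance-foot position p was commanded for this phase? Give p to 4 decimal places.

p = -0.0696

ωT = 3.4358·0.284 = 0.975767; cosh(ωT) = 1.515053, sinh(ωT) = 1.138149
x(T) = p + (x₀−p)·cosh(ωT) + (ẋ₀/ω)·sinh(ωT) ⇒ p·(1 − cosh) = x(T) − x₀·cosh − (ẋ₀/ω)·sinh
numerator   = 0.0781 − (0.0533)·1.515053 − (-0.1162/3.4358)·1.138149 = 0.035840
denominator = 1 − 1.515053 = -0.515053
p = 0.035840 / -0.515053 = -0.0696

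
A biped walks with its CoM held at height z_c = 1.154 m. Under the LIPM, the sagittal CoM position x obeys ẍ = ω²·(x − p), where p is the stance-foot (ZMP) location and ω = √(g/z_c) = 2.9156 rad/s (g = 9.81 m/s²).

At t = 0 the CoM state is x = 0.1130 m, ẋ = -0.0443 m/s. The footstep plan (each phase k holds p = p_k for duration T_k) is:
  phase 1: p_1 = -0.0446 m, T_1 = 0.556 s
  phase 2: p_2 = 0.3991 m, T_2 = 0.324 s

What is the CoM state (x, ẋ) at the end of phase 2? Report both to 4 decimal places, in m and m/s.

phase 1: p=-0.0446, T=0.556, ωT=1.621074, cosh=2.628102, sinh=2.430416; start (x,ẋ)=(0.113000, -0.044300) → end (x,ẋ)=(0.332661, 1.000348)
phase 2: p=0.3991, T=0.324, ωT=0.944654, cosh=1.480369, sinh=1.091555; start (x,ẋ)=(0.332661, 1.000348) → end (x,ẋ)=(0.675260, 1.269439)

x = 0.6753, ẋ = 1.2694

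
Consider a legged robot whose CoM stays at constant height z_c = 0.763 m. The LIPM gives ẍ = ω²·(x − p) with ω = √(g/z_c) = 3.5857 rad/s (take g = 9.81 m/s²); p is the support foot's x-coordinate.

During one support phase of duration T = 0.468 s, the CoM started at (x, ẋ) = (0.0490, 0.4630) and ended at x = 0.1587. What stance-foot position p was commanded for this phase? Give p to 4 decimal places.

ωT = 3.5857·0.468 = 1.678108; cosh(ωT) = 2.771069, sinh(ωT) = 2.584342
x(T) = p + (x₀−p)·cosh(ωT) + (ẋ₀/ω)·sinh(ωT) ⇒ p·(1 − cosh) = x(T) − x₀·cosh − (ẋ₀/ω)·sinh
numerator   = 0.1587 − (0.0490)·2.771069 − (0.4630/3.5857)·2.584342 = -0.310783
denominator = 1 − 2.771069 = -1.771069
p = -0.310783 / -1.771069 = 0.1755

p = 0.1755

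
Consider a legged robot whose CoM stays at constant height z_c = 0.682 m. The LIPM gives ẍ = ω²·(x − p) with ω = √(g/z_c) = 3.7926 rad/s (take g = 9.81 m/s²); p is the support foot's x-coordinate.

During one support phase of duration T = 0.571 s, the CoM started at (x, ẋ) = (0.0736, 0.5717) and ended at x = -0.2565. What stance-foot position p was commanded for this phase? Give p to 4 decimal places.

p = 0.3600

ωT = 3.7926·0.571 = 2.165575; cosh(ωT) = 4.417147, sinh(ωT) = 4.302463
x(T) = p + (x₀−p)·cosh(ωT) + (ẋ₀/ω)·sinh(ωT) ⇒ p·(1 − cosh) = x(T) − x₀·cosh − (ẋ₀/ω)·sinh
numerator   = -0.2565 − (0.0736)·4.417147 − (0.5717/3.7926)·4.302463 = -1.230159
denominator = 1 − 4.417147 = -3.417147
p = -1.230159 / -3.417147 = 0.3600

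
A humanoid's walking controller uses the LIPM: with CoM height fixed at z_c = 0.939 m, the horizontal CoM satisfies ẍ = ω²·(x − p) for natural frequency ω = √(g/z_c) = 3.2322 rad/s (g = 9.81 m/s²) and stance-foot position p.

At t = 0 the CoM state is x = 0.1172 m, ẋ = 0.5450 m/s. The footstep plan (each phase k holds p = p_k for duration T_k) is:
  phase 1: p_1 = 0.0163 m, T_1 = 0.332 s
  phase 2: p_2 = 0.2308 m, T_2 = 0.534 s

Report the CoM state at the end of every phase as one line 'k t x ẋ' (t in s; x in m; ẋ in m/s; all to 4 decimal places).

1 0.3320 0.3988 1.3112
2 0.8660 1.8211 5.2770

phase 1: p=0.0163, T=0.332, ωT=1.073090, cosh=1.633177, sinh=1.291227; start (x,ẋ)=(0.117200, 0.545000) → end (x,ẋ)=(0.398809, 1.311188)
phase 2: p=0.2308, T=0.534, ωT=1.725995, cosh=2.898052, sinh=2.720056; start (x,ẋ)=(0.398809, 1.311188) → end (x,ẋ)=(1.821127, 5.276982)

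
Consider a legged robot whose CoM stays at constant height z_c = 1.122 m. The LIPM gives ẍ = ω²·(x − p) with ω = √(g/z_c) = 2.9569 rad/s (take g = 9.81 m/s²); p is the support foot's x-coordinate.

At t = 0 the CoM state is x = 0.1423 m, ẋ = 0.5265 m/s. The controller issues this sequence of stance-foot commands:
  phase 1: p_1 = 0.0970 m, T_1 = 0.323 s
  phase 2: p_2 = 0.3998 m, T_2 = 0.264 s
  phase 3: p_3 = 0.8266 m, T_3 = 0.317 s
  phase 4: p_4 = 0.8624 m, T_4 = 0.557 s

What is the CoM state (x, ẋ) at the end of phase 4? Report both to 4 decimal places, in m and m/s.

phase 1: p=0.0970, T=0.323, ωT=0.955079, cosh=1.491828, sinh=1.107047; start (x,ẋ)=(0.142300, 0.526500) → end (x,ẋ)=(0.361698, 0.933734)
phase 2: p=0.3998, T=0.264, ωT=0.780622, cosh=1.320475, sinh=0.862354; start (x,ẋ)=(0.361698, 0.933734) → end (x,ẋ)=(0.621803, 1.135817)
phase 3: p=0.8266, T=0.317, ωT=0.937337, cosh=1.472422, sinh=1.080752; start (x,ẋ)=(0.621803, 1.135817) → end (x,ẋ)=(0.940196, 1.017937)
phase 4: p=0.8624, T=0.557, ωT=1.646993, cosh=2.691988, sinh=2.499360; start (x,ẋ)=(0.940196, 1.017937) → end (x,ẋ)=(1.932251, 3.315214)

x = 1.9323, ẋ = 3.3152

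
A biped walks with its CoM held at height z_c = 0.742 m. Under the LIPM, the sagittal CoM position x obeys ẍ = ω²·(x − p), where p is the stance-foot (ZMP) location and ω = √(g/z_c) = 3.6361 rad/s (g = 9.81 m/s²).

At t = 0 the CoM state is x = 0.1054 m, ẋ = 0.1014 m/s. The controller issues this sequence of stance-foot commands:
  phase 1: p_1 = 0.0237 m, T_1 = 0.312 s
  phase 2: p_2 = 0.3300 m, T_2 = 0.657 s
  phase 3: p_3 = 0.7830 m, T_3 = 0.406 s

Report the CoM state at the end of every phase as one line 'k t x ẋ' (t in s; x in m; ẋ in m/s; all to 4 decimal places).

phase 1: p=0.0237, T=0.312, ωT=1.134463, cosh=1.715549, sinh=1.393955; start (x,ẋ)=(0.105400, 0.101400) → end (x,ẋ)=(0.202734, 0.588058)
phase 2: p=0.3300, T=0.657, ωT=2.388918, cosh=5.496709, sinh=5.404980; start (x,ẋ)=(0.202734, 0.588058) → end (x,ẋ)=(0.504588, 0.731211)
phase 3: p=0.7830, T=0.406, ωT=1.476257, cosh=2.302512, sinh=2.074020; start (x,ẋ)=(0.504588, 0.731211) → end (x,ẋ)=(0.559035, -0.415976)

1 0.3120 0.2027 0.5881
2 0.9690 0.5046 0.7312
3 1.3750 0.5590 -0.4160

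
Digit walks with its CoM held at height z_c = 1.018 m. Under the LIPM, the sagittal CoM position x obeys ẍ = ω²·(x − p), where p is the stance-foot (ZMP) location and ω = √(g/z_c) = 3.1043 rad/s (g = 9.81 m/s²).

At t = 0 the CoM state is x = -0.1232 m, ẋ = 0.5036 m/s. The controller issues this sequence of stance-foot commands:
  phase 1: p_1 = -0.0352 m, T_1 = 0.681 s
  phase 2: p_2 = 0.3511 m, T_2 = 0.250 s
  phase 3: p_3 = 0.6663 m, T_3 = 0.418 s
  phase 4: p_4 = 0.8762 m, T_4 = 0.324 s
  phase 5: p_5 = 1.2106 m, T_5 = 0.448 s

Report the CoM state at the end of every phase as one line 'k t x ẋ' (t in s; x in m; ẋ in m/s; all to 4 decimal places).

1 0.6810 0.2570 1.0010
2 0.9310 0.5034 1.0679
3 1.3490 0.9286 1.2440
4 1.6730 1.4319 2.1205
5 2.1210 2.9699 5.8182

phase 1: p=-0.0352, T=0.681, ωT=2.114028, cosh=4.201143, sinh=4.080392; start (x,ẋ)=(-0.123200, 0.503600) → end (x,ẋ)=(0.257048, 1.001020)
phase 2: p=0.3511, T=0.250, ωT=0.776075, cosh=1.316568, sinh=0.856359; start (x,ẋ)=(0.257048, 1.001020) → end (x,ẋ)=(0.503417, 1.067883)
phase 3: p=0.6663, T=0.418, ωT=1.297597, cosh=1.966839, sinh=1.693652; start (x,ẋ)=(0.503417, 1.067883) → end (x,ẋ)=(0.928554, 1.243981)
phase 4: p=0.8762, T=0.324, ωT=1.005793, cosh=1.549915, sinh=1.184160; start (x,ẋ)=(0.928554, 1.243981) → end (x,ẋ)=(1.431871, 2.120517)
phase 5: p=1.2106, T=0.448, ωT=1.390726, cosh=2.133331, sinh=1.884437; start (x,ẋ)=(1.431871, 2.120517) → end (x,ẋ)=(2.969883, 5.818165)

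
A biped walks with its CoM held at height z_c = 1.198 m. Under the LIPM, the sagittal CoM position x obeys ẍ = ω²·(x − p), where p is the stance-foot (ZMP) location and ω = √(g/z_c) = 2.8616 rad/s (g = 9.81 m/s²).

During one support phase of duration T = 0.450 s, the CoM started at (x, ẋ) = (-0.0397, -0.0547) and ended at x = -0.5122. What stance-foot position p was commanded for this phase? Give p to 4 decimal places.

ωT = 2.8616·0.450 = 1.287720; cosh(ωT) = 1.950206, sinh(ωT) = 1.674307
x(T) = p + (x₀−p)·cosh(ωT) + (ẋ₀/ω)·sinh(ωT) ⇒ p·(1 − cosh) = x(T) − x₀·cosh − (ẋ₀/ω)·sinh
numerator   = -0.5122 − (-0.0397)·1.950206 − (-0.0547/2.8616)·1.674307 = -0.402772
denominator = 1 − 1.950206 = -0.950206
p = -0.402772 / -0.950206 = 0.4239

p = 0.4239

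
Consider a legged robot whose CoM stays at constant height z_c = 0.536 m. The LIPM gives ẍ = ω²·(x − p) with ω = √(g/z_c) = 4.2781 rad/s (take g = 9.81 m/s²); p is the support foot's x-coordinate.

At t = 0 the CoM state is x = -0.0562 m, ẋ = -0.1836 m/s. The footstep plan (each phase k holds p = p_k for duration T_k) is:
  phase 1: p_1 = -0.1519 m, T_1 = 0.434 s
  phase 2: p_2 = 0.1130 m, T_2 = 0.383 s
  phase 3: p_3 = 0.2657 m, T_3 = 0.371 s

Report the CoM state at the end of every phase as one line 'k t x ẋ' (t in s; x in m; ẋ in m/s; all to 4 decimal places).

1 0.4340 0.0279 0.6766
2 0.8170 0.2774 0.9054
3 1.1880 0.7913 2.4234

phase 1: p=-0.1519, T=0.434, ωT=1.856695, cosh=3.279366, sinh=3.123178; start (x,ẋ)=(-0.056200, -0.183600) → end (x,ẋ)=(0.027900, 0.676582)
phase 2: p=0.1130, T=0.383, ωT=1.638512, cosh=2.670887, sinh=2.476619; start (x,ẋ)=(0.027900, 0.676582) → end (x,ẋ)=(0.277385, 0.905423)
phase 3: p=0.2657, T=0.371, ωT=1.587175, cosh=2.547209, sinh=2.342707; start (x,ẋ)=(0.277385, 0.905423) → end (x,ẋ)=(0.791279, 2.423417)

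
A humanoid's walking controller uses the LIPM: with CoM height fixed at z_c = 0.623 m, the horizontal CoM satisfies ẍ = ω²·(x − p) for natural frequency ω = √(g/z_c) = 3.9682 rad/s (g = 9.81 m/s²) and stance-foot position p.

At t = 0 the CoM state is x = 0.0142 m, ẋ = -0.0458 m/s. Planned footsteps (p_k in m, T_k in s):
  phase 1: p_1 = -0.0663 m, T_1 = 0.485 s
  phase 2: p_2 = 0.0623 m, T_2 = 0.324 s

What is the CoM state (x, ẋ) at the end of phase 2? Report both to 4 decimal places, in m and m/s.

phase 1: p=-0.0663, T=0.485, ωT=1.924577, cosh=3.499094, sinh=3.353156; start (x,ẋ)=(0.014200, -0.045800) → end (x,ẋ)=(0.176676, 0.910874)
phase 2: p=0.0623, T=0.324, ωT=1.285697, cosh=1.946823, sinh=1.670365; start (x,ẋ)=(0.176676, 0.910874) → end (x,ẋ)=(0.668390, 2.531432)

x = 0.6684, ẋ = 2.5314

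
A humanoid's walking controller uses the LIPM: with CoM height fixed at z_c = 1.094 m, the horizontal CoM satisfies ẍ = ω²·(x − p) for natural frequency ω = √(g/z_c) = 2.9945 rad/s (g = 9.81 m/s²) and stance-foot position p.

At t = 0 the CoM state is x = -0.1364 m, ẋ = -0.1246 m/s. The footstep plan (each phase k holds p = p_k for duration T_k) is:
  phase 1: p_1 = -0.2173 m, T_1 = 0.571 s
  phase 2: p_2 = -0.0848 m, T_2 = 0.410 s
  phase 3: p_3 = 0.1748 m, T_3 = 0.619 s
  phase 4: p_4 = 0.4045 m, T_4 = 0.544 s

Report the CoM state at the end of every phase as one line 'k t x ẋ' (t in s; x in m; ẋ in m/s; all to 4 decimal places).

1 0.5710 -0.0976 0.2920
2 0.9810 0.0436 0.4813
3 1.6000 0.2462 0.3508
4 2.1440 0.2726 -0.2333

phase 1: p=-0.2173, T=0.571, ωT=1.709859, cosh=2.854538, sinh=2.673647; start (x,ẋ)=(-0.136400, -0.124600) → end (x,ẋ)=(-0.097617, 0.292029)
phase 2: p=-0.0848, T=0.410, ωT=1.227745, cosh=1.853238, sinh=1.560285; start (x,ẋ)=(-0.097617, 0.292029) → end (x,ẋ)=(0.043608, 0.481313)
phase 3: p=0.1748, T=0.619, ωT=1.853595, cosh=3.269700, sinh=3.113027; start (x,ẋ)=(0.043608, 0.481313) → end (x,ẋ)=(0.246207, 0.350786)
phase 4: p=0.4045, T=0.544, ωT=1.629008, cosh=2.647469, sinh=2.451345; start (x,ẋ)=(0.246207, 0.350786) → end (x,ẋ)=(0.272584, -0.233262)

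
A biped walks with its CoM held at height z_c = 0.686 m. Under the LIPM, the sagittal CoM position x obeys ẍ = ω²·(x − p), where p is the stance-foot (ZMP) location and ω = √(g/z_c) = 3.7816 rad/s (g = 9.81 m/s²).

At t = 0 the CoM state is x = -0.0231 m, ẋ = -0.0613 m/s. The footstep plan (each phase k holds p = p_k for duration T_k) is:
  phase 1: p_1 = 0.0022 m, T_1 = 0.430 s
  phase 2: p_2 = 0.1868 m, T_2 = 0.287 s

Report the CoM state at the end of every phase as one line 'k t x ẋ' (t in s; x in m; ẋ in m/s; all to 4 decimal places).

phase 1: p=0.0022, T=0.430, ωT=1.626088, cosh=2.640322, sinh=2.443625; start (x,ẋ)=(-0.023100, -0.061300) → end (x,ẋ)=(-0.104211, -0.395644)
phase 2: p=0.1868, T=0.287, ωT=1.085319, cosh=1.649089, sinh=1.311295; start (x,ẋ)=(-0.104211, -0.395644) → end (x,ẋ)=(-0.430296, -2.095519)

1 0.4300 -0.1042 -0.3956
2 0.7170 -0.4303 -2.0955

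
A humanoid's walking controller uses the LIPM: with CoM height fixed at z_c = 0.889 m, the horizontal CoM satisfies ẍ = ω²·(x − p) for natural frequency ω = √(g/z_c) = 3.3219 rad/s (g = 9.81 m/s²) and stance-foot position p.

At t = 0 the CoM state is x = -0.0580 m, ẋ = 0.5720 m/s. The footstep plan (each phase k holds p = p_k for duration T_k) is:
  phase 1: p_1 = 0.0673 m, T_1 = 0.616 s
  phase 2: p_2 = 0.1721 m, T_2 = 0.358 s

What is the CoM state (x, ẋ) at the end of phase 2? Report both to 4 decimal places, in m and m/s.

x = 0.5742, ẋ = 1.4805

phase 1: p=0.0673, T=0.616, ωT=2.046290, cosh=3.934176, sinh=3.804963; start (x,ẋ)=(-0.058000, 0.572000) → end (x,ẋ)=(0.229527, 0.666594)
phase 2: p=0.1721, T=0.358, ωT=1.189240, cosh=1.794519, sinh=1.490066; start (x,ẋ)=(0.229527, 0.666594) → end (x,ẋ)=(0.574159, 1.480468)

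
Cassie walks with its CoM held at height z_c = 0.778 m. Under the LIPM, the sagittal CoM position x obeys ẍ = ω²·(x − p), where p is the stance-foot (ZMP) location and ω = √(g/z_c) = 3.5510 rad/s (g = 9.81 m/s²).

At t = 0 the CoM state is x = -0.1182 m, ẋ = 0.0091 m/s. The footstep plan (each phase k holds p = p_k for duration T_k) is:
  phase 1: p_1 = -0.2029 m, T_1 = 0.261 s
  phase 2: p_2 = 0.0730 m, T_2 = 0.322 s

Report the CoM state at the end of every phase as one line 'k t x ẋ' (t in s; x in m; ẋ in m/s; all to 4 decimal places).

phase 1: p=-0.2029, T=0.261, ωT=0.926811, cosh=1.461127, sinh=1.065313; start (x,ẋ)=(-0.118200, 0.009100) → end (x,ẋ)=(-0.076413, 0.333710)
phase 2: p=0.0730, T=0.322, ωT=1.143422, cosh=1.728106, sinh=1.409380; start (x,ẋ)=(-0.076413, 0.333710) → end (x,ẋ)=(-0.052752, -0.171080)

1 0.2610 -0.0764 0.3337
2 0.5830 -0.0528 -0.1711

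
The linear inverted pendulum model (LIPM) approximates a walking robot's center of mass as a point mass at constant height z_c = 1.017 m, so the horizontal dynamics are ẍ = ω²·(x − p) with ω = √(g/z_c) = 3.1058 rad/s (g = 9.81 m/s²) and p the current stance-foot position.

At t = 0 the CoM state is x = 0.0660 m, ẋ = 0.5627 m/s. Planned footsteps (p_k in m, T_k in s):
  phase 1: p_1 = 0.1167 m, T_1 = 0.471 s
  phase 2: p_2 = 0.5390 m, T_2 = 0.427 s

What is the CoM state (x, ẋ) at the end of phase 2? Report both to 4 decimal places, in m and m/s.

x = 0.7416, ẋ = 1.0217

phase 1: p=0.1167, T=0.471, ωT=1.462832, cosh=2.274875, sinh=2.043295; start (x,ẋ)=(0.066000, 0.562700) → end (x,ẋ)=(0.371562, 0.958327)
phase 2: p=0.5390, T=0.427, ωT=1.326177, cosh=2.016052, sinh=1.750562; start (x,ẋ)=(0.371562, 0.958327) → end (x,ẋ)=(0.741591, 1.021695)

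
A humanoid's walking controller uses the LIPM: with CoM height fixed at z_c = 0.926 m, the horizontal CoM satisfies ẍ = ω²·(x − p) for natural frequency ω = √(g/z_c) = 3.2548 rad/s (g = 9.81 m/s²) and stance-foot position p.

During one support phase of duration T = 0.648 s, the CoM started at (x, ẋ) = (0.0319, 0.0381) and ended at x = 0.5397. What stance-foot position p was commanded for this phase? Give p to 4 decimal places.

ωT = 3.2548·0.648 = 2.109110; cosh(ωT) = 4.181126, sinh(ωT) = 4.059781
x(T) = p + (x₀−p)·cosh(ωT) + (ẋ₀/ω)·sinh(ωT) ⇒ p·(1 − cosh) = x(T) − x₀·cosh − (ẋ₀/ω)·sinh
numerator   = 0.5397 − (0.0319)·4.181126 − (0.0381/3.2548)·4.059781 = 0.358799
denominator = 1 − 4.181126 = -3.181126
p = 0.358799 / -3.181126 = -0.1128

p = -0.1128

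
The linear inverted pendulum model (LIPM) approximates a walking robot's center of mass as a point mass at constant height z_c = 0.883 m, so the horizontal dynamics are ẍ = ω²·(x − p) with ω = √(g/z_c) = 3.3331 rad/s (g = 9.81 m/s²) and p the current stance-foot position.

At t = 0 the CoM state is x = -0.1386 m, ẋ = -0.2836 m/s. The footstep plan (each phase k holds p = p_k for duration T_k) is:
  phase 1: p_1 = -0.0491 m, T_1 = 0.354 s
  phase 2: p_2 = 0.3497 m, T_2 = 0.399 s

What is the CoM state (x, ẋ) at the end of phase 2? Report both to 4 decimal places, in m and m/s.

phase 1: p=-0.0491, T=0.354, ωT=1.179917, cosh=1.780705, sinh=1.473401; start (x,ẋ)=(-0.138600, -0.283600) → end (x,ẋ)=(-0.333839, -0.944542)
phase 2: p=0.3497, T=0.399, ωT=1.329907, cosh=2.022597, sinh=1.758095; start (x,ẋ)=(-0.333839, -0.944542) → end (x,ẋ)=(-1.531036, -5.915899)

x = -1.5310, ẋ = -5.9159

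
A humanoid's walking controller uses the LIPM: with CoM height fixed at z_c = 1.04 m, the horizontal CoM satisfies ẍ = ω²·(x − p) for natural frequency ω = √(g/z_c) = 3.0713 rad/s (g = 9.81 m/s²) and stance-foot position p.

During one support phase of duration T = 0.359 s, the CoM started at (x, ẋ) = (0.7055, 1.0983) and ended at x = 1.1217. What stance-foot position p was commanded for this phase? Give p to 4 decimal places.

p = 0.7992

ωT = 3.0713·0.359 = 1.102597; cosh(ωT) = 1.671992, sinh(ωT) = 1.339985
x(T) = p + (x₀−p)·cosh(ωT) + (ẋ₀/ω)·sinh(ωT) ⇒ p·(1 − cosh) = x(T) − x₀·cosh − (ẋ₀/ω)·sinh
numerator   = 1.1217 − (0.7055)·1.671992 − (1.0983/3.0713)·1.339985 = -0.537071
denominator = 1 − 1.671992 = -0.671992
p = -0.537071 / -0.671992 = 0.7992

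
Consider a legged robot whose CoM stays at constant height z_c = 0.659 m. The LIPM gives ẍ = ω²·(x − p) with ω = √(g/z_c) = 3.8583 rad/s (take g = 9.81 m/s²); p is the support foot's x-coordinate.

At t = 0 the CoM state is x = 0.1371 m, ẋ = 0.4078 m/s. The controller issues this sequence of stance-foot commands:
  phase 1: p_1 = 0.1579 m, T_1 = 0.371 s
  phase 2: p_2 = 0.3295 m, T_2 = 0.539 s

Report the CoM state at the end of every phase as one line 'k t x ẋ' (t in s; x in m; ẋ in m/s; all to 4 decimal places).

phase 1: p=0.1579, T=0.371, ωT=1.431429, cosh=2.211822, sinh=1.972854; start (x,ẋ)=(0.137100, 0.407800) → end (x,ẋ)=(0.320413, 0.743654)
phase 2: p=0.3295, T=0.539, ωT=2.079624, cosh=4.063217, sinh=3.938240; start (x,ẋ)=(0.320413, 0.743654) → end (x,ẋ)=(1.051641, 2.883558)

1 0.3710 0.3204 0.7437
2 0.9100 1.0516 2.8836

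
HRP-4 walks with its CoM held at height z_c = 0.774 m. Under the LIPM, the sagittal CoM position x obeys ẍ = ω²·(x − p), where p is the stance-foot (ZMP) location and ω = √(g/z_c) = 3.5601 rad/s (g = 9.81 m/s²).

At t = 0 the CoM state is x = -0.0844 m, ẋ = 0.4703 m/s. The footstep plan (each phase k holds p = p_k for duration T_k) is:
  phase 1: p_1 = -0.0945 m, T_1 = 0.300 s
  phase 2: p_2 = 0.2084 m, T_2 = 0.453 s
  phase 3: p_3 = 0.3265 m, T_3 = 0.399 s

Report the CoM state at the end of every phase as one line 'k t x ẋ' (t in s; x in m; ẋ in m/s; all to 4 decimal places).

phase 1: p=-0.0945, T=0.300, ωT=1.068030, cosh=1.626663, sinh=1.282978; start (x,ẋ)=(-0.084400, 0.470300) → end (x,ẋ)=(0.091415, 0.811152)
phase 2: p=0.2084, T=0.453, ωT=1.612725, cosh=2.607904, sinh=2.408560; start (x,ẋ)=(0.091415, 0.811152) → end (x,ẋ)=(0.452092, 1.112290)
phase 3: p=0.3265, T=0.399, ωT=1.420480, cosh=2.190352, sinh=1.948754; start (x,ẋ)=(0.452092, 1.112290) → end (x,ẋ)=(1.210445, 3.307637)

1 0.3000 0.0914 0.8112
2 0.7530 0.4521 1.1123
3 1.1520 1.2104 3.3076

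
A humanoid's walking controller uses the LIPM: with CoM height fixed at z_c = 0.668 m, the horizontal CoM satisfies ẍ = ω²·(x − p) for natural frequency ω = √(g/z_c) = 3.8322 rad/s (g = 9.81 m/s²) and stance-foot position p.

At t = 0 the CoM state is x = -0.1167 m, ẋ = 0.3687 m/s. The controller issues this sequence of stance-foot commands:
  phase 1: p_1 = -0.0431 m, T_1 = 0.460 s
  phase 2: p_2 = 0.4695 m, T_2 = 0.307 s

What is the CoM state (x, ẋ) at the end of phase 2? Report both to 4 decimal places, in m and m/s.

x = -0.2315, ẋ = -2.0462

phase 1: p=-0.0431, T=0.460, ωT=1.762812, cosh=3.000183, sinh=2.828622; start (x,ẋ)=(-0.116700, 0.368700) → end (x,ẋ)=(0.008231, 0.308355)
phase 2: p=0.4695, T=0.307, ωT=1.176485, cosh=1.775659, sinh=1.467298; start (x,ẋ)=(0.008231, 0.308355) → end (x,ẋ)=(-0.231491, -2.046172)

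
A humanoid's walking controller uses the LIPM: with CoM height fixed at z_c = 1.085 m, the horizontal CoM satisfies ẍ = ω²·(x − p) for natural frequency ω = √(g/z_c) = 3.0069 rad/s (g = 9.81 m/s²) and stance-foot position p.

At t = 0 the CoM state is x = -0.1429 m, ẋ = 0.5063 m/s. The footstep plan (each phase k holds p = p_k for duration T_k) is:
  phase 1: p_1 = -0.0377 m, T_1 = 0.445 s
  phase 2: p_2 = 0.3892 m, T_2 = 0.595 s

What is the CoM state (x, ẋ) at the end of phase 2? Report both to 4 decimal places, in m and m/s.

x = -0.2092, ẋ = -1.5488

phase 1: p=-0.0377, T=0.445, ωT=1.338070, cosh=2.037017, sinh=1.774665; start (x,ẋ)=(-0.142900, 0.506300) → end (x,ẋ)=(0.046823, 0.469969)
phase 2: p=0.3892, T=0.595, ωT=1.789105, cosh=3.075603, sinh=2.908494; start (x,ẋ)=(0.046823, 0.469969) → end (x,ẋ)=(-0.209228, -1.548838)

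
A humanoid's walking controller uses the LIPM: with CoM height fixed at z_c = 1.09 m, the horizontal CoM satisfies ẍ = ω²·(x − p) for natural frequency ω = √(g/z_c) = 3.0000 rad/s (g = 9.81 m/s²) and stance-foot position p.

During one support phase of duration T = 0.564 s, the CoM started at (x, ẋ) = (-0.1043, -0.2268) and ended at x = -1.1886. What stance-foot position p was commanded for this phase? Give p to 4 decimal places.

ωT = 3.0000·0.564 = 1.692000; cosh(ωT) = 2.807241, sinh(ωT) = 2.623090
x(T) = p + (x₀−p)·cosh(ωT) + (ẋ₀/ω)·sinh(ωT) ⇒ p·(1 − cosh) = x(T) − x₀·cosh − (ẋ₀/ω)·sinh
numerator   = -1.1886 − (-0.1043)·2.807241 − (-0.2268/3.0000)·2.623090 = -0.697499
denominator = 1 − 2.807241 = -1.807241
p = -0.697499 / -1.807241 = 0.3859

p = 0.3859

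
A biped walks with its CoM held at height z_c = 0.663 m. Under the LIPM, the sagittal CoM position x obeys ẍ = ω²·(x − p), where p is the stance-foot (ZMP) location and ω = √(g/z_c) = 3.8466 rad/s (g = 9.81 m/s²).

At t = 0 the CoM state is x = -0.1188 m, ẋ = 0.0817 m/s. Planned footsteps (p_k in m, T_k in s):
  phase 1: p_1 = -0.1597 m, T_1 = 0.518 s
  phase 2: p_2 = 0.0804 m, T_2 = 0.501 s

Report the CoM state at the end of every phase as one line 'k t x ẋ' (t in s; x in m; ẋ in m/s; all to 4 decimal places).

phase 1: p=-0.1597, T=0.518, ωT=1.992539, cosh=3.735239, sinh=3.598891; start (x,ẋ)=(-0.118800, 0.081700) → end (x,ẋ)=(0.069510, 0.871368)
phase 2: p=0.0804, T=0.501, ωT=1.927147, cosh=3.507721, sinh=3.362158; start (x,ẋ)=(0.069510, 0.871368) → end (x,ẋ)=(0.803829, 2.915678)

1 0.5180 0.0695 0.8714
2 1.0190 0.8038 2.9157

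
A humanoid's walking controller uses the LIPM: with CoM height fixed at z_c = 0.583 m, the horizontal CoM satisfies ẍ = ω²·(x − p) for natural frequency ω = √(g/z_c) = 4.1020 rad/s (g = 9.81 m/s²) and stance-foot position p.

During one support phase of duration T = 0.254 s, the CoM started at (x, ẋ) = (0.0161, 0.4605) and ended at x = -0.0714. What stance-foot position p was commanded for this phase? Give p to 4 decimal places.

ωT = 4.1020·0.254 = 1.041908; cosh(ωT) = 1.593701, sinh(ωT) = 1.240920
x(T) = p + (x₀−p)·cosh(ωT) + (ẋ₀/ω)·sinh(ωT) ⇒ p·(1 − cosh) = x(T) − x₀·cosh − (ẋ₀/ω)·sinh
numerator   = -0.0714 − (0.0161)·1.593701 − (0.4605/4.1020)·1.240920 = -0.236367
denominator = 1 − 1.593701 = -0.593701
p = -0.236367 / -0.593701 = 0.3981

p = 0.3981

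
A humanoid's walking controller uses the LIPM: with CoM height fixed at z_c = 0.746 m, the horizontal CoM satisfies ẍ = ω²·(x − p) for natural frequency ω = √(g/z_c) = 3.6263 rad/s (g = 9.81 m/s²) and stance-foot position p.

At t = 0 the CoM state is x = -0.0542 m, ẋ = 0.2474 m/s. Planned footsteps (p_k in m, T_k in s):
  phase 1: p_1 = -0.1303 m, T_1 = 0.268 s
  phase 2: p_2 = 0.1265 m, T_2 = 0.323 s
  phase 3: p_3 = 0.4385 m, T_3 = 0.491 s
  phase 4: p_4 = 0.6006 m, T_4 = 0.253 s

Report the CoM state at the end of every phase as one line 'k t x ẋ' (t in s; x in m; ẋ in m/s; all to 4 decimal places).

1 0.2680 0.0619 0.6862
2 0.5910 0.2882 0.8716
3 1.0820 0.6727 1.0881
4 1.3350 1.0208 1.8541

phase 1: p=-0.1303, T=0.268, ωT=0.971848, cosh=1.510604, sinh=1.132221; start (x,ẋ)=(-0.054200, 0.247400) → end (x,ẋ)=(0.061901, 0.686173)
phase 2: p=0.1265, T=0.323, ωT=1.171295, cosh=1.768066, sinh=1.458101; start (x,ẋ)=(0.061901, 0.686173) → end (x,ẋ)=(0.288189, 0.871633)
phase 3: p=0.4385, T=0.491, ωT=1.780513, cosh=3.050726, sinh=2.882175; start (x,ẋ)=(0.288189, 0.871633) → end (x,ẋ)=(0.672714, 1.088119)
phase 4: p=0.6006, T=0.253, ωT=0.917454, cosh=1.451222, sinh=1.051687; start (x,ẋ)=(0.672714, 1.088119) → end (x,ẋ)=(1.020826, 1.854126)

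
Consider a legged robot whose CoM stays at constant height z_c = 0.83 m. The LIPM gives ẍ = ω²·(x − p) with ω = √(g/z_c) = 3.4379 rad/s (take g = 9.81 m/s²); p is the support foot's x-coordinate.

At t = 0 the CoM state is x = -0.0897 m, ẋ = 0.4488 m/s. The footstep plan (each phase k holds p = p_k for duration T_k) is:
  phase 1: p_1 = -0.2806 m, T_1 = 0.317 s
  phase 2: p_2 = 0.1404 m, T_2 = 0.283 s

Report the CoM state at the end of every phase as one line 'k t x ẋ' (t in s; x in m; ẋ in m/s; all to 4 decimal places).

phase 1: p=-0.2806, T=0.317, ωT=1.089814, cosh=1.655000, sinh=1.318721; start (x,ẋ)=(-0.089700, 0.448800) → end (x,ẋ)=(0.207492, 1.608235)
phase 2: p=0.1404, T=0.283, ωT=0.972926, cosh=1.511825, sinh=1.133849; start (x,ẋ)=(0.207492, 1.608235) → end (x,ẋ)=(0.772241, 2.692896)

1 0.3170 0.2075 1.6082
2 0.6000 0.7722 2.6929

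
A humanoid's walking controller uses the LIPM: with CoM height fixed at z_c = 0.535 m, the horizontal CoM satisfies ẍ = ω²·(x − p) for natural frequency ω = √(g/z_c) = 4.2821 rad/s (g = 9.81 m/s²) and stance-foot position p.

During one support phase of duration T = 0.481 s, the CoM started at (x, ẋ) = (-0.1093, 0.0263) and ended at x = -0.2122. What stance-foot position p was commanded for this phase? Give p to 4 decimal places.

p = -0.0669

ωT = 4.2821·0.481 = 2.059690; cosh(ωT) = 3.985516, sinh(ωT) = 3.858023
x(T) = p + (x₀−p)·cosh(ωT) + (ẋ₀/ω)·sinh(ωT) ⇒ p·(1 − cosh) = x(T) − x₀·cosh − (ẋ₀/ω)·sinh
numerator   = -0.2122 − (-0.1093)·3.985516 − (0.0263/4.2821)·3.858023 = 0.199722
denominator = 1 − 3.985516 = -2.985516
p = 0.199722 / -2.985516 = -0.0669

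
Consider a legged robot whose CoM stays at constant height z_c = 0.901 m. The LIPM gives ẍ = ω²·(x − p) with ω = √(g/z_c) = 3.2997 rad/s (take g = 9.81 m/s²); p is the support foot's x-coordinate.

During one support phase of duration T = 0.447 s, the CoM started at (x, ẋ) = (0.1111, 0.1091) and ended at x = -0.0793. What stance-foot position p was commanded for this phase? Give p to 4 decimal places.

ωT = 3.2997·0.447 = 1.474966; cosh(ωT) = 2.299837, sinh(ωT) = 2.071050
x(T) = p + (x₀−p)·cosh(ωT) + (ẋ₀/ω)·sinh(ωT) ⇒ p·(1 − cosh) = x(T) − x₀·cosh − (ẋ₀/ω)·sinh
numerator   = -0.0793 − (0.1111)·2.299837 − (0.1091/3.2997)·2.071050 = -0.403288
denominator = 1 − 2.299837 = -1.299837
p = -0.403288 / -1.299837 = 0.3103

p = 0.3103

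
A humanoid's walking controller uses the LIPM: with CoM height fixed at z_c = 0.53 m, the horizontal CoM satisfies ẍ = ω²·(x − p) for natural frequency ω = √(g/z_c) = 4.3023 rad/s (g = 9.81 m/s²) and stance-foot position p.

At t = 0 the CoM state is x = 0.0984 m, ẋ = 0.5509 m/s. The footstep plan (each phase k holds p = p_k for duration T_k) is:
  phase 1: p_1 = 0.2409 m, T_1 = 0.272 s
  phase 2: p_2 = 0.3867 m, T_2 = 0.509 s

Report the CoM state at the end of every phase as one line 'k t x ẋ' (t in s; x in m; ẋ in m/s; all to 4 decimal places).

1 0.2720 0.1756 0.0804
2 0.7810 -0.4855 -3.6418

phase 1: p=0.2409, T=0.272, ωT=1.170226, cosh=1.766508, sinh=1.456211; start (x,ẋ)=(0.098400, 0.550900) → end (x,ẋ)=(0.175637, 0.080399)
phase 2: p=0.3867, T=0.509, ωT=2.189871, cosh=4.522995, sinh=4.411063; start (x,ẋ)=(0.175637, 0.080399) → end (x,ẋ)=(-0.485505, -3.641847)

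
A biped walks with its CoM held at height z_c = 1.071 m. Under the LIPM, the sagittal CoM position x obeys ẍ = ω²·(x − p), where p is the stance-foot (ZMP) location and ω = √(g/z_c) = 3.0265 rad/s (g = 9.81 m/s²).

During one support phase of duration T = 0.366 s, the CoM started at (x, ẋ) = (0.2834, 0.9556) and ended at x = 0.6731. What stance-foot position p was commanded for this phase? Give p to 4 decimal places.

p = 0.3366

ωT = 3.0265·0.366 = 1.107699; cosh(ωT) = 1.678851, sinh(ωT) = 1.348533
x(T) = p + (x₀−p)·cosh(ωT) + (ẋ₀/ω)·sinh(ωT) ⇒ p·(1 − cosh) = x(T) − x₀·cosh − (ẋ₀/ω)·sinh
numerator   = 0.6731 − (0.2834)·1.678851 − (0.9556/3.0265)·1.348533 = -0.228478
denominator = 1 − 1.678851 = -0.678851
p = -0.228478 / -0.678851 = 0.3366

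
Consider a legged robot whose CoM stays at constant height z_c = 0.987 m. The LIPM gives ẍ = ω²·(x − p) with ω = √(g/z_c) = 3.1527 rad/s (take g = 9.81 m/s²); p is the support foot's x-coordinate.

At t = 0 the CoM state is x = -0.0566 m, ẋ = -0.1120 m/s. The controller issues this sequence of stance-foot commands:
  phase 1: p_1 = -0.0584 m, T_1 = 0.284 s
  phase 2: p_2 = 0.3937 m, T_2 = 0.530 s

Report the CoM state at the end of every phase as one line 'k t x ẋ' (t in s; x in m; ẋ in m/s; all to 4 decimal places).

1 0.2840 -0.0921 -0.1542
2 0.8140 -1.0688 -4.3519

phase 1: p=-0.0584, T=0.284, ωT=0.895367, cosh=1.428346, sinh=1.019888; start (x,ẋ)=(-0.056600, -0.112000) → end (x,ẋ)=(-0.092061, -0.154187)
phase 2: p=0.3937, T=0.530, ωT=1.670931, cosh=2.752594, sinh=2.564522; start (x,ẋ)=(-0.092061, -0.154187) → end (x,ẋ)=(-1.068823, -4.351870)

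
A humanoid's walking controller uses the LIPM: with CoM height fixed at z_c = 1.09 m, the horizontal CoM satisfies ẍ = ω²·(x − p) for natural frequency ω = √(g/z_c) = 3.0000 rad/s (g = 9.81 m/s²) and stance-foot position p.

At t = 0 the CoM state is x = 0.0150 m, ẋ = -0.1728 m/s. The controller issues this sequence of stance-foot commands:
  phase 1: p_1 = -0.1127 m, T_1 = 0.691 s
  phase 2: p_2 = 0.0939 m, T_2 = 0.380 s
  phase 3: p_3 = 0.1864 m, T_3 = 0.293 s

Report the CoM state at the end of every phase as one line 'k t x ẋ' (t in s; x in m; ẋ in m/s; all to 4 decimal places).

1 0.6910 0.1776 0.8008
2 1.0710 0.6127 1.7323
3 1.3640 1.3638 3.7204

phase 1: p=-0.1127, T=0.691, ωT=2.073000, cosh=4.037221, sinh=3.911413; start (x,ẋ)=(0.015000, -0.172800) → end (x,ẋ)=(0.177556, 0.800831)
phase 2: p=0.0939, T=0.380, ωT=1.140000, cosh=1.723294, sinh=1.403475; start (x,ẋ)=(0.177556, 0.800831) → end (x,ẋ)=(0.612712, 1.732292)
phase 3: p=0.1864, T=0.293, ωT=0.879000, cosh=1.411844, sinh=0.996646; start (x,ẋ)=(0.612712, 1.732292) → end (x,ẋ)=(1.363780, 3.720372)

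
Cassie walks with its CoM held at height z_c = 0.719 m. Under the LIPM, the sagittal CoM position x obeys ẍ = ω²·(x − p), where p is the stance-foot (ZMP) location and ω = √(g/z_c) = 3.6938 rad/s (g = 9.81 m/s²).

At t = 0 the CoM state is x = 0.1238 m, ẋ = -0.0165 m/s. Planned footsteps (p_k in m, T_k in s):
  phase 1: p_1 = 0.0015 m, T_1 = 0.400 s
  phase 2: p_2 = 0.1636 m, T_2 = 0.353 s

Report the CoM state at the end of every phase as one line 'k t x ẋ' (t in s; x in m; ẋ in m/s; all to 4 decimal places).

1 0.4000 0.2741 0.9002
2 0.7530 0.7980 2.4769

phase 1: p=0.0015, T=0.400, ωT=1.477520, cosh=2.305134, sinh=2.076931; start (x,ẋ)=(0.123800, -0.016500) → end (x,ẋ)=(0.274140, 0.900222)
phase 2: p=0.1636, T=0.353, ωT=1.303911, cosh=1.977572, sinh=1.706104; start (x,ẋ)=(0.274140, 0.900222) → end (x,ẋ)=(0.797999, 2.476881)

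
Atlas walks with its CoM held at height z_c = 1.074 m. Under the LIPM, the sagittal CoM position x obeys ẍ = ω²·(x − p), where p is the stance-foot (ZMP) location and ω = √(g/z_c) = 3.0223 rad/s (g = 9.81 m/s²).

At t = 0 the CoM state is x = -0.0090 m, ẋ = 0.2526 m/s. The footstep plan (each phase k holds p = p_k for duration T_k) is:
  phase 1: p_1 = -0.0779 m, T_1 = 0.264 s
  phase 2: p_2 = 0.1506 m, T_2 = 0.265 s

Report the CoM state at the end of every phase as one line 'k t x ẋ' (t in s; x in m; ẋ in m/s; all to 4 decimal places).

phase 1: p=-0.0779, T=0.264, ωT=0.797887, cosh=1.335562, sinh=0.885282; start (x,ẋ)=(-0.009000, 0.252600) → end (x,ẋ)=(0.088111, 0.521711)
phase 2: p=0.1506, T=0.265, ωT=0.800910, cosh=1.338243, sinh=0.889323; start (x,ẋ)=(0.088111, 0.521711) → end (x,ẋ)=(0.220490, 0.530218)

1 0.2640 0.0881 0.5217
2 0.5290 0.2205 0.5302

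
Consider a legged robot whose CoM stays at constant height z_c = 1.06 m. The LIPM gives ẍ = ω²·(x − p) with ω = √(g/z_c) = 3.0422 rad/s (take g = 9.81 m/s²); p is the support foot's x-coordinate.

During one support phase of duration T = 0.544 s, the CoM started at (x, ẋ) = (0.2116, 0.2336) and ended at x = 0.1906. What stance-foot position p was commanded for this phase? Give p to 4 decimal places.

p = 0.3369

ωT = 3.0422·0.544 = 1.654957; cosh(ωT) = 2.711977, sinh(ωT) = 2.520877
x(T) = p + (x₀−p)·cosh(ωT) + (ẋ₀/ω)·sinh(ωT) ⇒ p·(1 − cosh) = x(T) − x₀·cosh − (ẋ₀/ω)·sinh
numerator   = 0.1906 − (0.2116)·2.711977 − (0.2336/3.0422)·2.520877 = -0.576824
denominator = 1 − 2.711977 = -1.711977
p = -0.576824 / -1.711977 = 0.3369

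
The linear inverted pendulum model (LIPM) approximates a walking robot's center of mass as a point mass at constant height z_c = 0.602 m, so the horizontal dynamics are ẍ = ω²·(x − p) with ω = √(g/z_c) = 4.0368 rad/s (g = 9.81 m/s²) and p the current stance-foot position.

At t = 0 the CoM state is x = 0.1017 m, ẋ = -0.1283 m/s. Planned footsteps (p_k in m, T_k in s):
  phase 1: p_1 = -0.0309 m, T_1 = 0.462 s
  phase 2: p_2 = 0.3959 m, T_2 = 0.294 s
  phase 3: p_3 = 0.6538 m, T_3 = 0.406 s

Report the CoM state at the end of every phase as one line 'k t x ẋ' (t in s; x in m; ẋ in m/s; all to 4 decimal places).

phase 1: p=-0.0309, T=0.462, ωT=1.865002, cosh=3.305421, sinh=3.150525; start (x,ẋ)=(0.101700, -0.128300) → end (x,ẋ)=(0.307267, 1.262327)
phase 2: p=0.3959, T=0.294, ωT=1.186819, cosh=1.790916, sinh=1.485726; start (x,ẋ)=(0.307267, 1.262327) → end (x,ẋ)=(0.701759, 1.729138)
phase 3: p=0.6538, T=0.406, ωT=1.638941, cosh=2.671949, sinh=2.477763; start (x,ẋ)=(0.701759, 1.729138) → end (x,ẋ)=(1.843279, 5.099866)

1 0.4620 0.3073 1.2623
2 0.7560 0.7018 1.7291
3 1.1620 1.8433 5.0999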